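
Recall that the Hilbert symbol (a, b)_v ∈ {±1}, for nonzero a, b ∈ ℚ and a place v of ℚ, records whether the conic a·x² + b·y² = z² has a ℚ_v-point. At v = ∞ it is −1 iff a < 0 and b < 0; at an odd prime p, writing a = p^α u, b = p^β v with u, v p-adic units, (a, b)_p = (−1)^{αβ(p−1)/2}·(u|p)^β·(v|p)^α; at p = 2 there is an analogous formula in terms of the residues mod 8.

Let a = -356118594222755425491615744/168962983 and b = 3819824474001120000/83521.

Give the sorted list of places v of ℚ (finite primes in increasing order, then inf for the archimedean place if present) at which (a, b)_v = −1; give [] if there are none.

[7, 19]

(a, b) ≡ (-81263, 3) mod (ℚ^×)²; places V = {2, 3, 5, 7, 13, 17, 19, 47, ∞}.
(a,b)_2: α=34, β=8; u≡1, v≡3 (mod 8); ε(u)ε(v)=0·1, αω(v)=34·1, βω(u)=8·0; sum ≡ 0  ⇒  +1.
(a,b)_7: α=-1, u≡1; β=0, v≡6 (mod 7); (1|7)=+1, (6|7)=-1; sign (−1)^0·+1^0·-1^-1 = -1.
(a,b)_19: α=1, u≡1; β=2, v≡8 (mod 19); (1|19)=+1, (8|19)=-1; sign (−1)^0·+1^2·-1^1 = -1.
(a,b)_3: α=14, u≡1; β=11, v≡1 (mod 3); (1|3)=+1, (1|3)=+1; sign (−1)^0·+1^11·+1^14 = +1.
(a,b)_13: α=3, u≡8; β=2, v≡1 (mod 13); (8|13)=-1, (1|13)=+1; sign (−1)^0·-1^2·+1^3 = +1.
(a,b)_17: α=-6, u≡12; β=-4, v≡7 (mod 17); (12|17)=-1, (7|17)=-1; sign (−1)^0·-1^-4·-1^-6 = +1.
(a,b)_5: α=0, u≡2; β=4, v≡2 (mod 5); (2|5)=-1, (2|5)=-1; sign (−1)^0·-1^4·-1^0 = +1.
(a,b)_∞: sgn(-81263)=−, sgn(3)=+, so +1.
(a,b)_47: α=3, u≡20; β=2, v≡25 (mod 47); (20|47)=-1, (25|47)=+1; sign (−1)^0·-1^2·+1^3 = +1.
|Ram(-81263, 3)| = 2, even; anisotropic at {7, 19}.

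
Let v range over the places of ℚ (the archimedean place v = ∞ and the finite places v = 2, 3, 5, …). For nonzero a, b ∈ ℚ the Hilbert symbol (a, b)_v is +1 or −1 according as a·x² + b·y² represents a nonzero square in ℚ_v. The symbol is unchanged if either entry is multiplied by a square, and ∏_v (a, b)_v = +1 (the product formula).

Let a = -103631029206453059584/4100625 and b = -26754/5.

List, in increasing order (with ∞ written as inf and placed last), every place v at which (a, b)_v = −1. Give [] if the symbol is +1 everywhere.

[2, 3, 7, inf]

(a, b) ≡ (-1, -2730) mod (ℚ^×)²; places V = {2, 3, 5, 7, 13, ∞}.
(a,b)_13: α=4, u≡3; β=1, v≡7 (mod 13); (3|13)=+1, (7|13)=-1; sign (−1)^0·+1^1·-1^4 = +1.
(a,b)_∞: sgn(-1)=−, sgn(-2730)=−, so -1.
(a,b)_7: α=12, u≡5; β=3, v≡4 (mod 7); (5|7)=-1, (4|7)=+1; sign (−1)^0·-1^3·+1^12 = -1.
(a,b)_2: α=18, β=1; u≡7, v≡3 (mod 8); ε(u)ε(v)=1·1, αω(v)=18·1, βω(u)=1·0; sum ≡ 1  ⇒  -1.
(a,b)_3: α=-8, u≡2; β=1, v≡2 (mod 3); (2|3)=-1, (2|3)=-1; sign (−1)^0·-1^1·-1^-8 = -1.
(a,b)_5: α=-4, u≡1; β=-1, v≡1 (mod 5); (1|5)=+1, (1|5)=+1; sign (−1)^0·+1^-1·+1^-4 = +1.
Ram(-1, -2730) = {2, 3, 7, ∞}; no ℚ_2-point on the conic.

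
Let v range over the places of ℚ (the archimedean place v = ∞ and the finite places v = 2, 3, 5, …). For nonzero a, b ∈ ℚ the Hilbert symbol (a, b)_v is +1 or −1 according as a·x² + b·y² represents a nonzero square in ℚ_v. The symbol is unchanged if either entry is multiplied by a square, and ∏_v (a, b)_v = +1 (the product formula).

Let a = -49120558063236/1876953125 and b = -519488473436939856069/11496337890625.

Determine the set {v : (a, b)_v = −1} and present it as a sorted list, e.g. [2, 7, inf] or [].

[2, inf]

(a, b) ≡ (-5, -69) mod (ℚ^×)²; places V = {2, 3, 5, 7, 11, 19, 23, 29, 31, ∞}.
(a,b)_19: α=2, u≡8; β=2, v≡6 (mod 19); (8|19)=-1, (6|19)=+1; sign (−1)^0·-1^2·+1^2 = +1.
(a,b)_5: α=-9, u≡4; β=-12, v≡4 (mod 5); (4|5)=+1, (4|5)=+1; sign (−1)^0·+1^-12·+1^-9 = +1.
(a,b)_31: α=-2, u≡27; β=-2, v≡13 (mod 31); (27|31)=-1, (13|31)=-1; sign (−1)^0·-1^-2·-1^-2 = +1.
(a,b)_11: α=2, u≡2; β=2, v≡8 (mod 11); (2|11)=-1, (8|11)=-1; sign (−1)^0·-1^2·-1^2 = +1.
(a,b)_∞: sgn(-5)=−, sgn(-69)=−, so -1.
(a,b)_23: α=2, u≡13; β=3, v≡17 (mod 23); (13|23)=+1, (17|23)=-1; sign (−1)^0·+1^3·-1^2 = +1.
(a,b)_29: α=0, u≡7; β=2, v≡8 (mod 29); (7|29)=+1, (8|29)=-1; sign (−1)^0·+1^2·-1^0 = +1.
(a,b)_2: α=2, β=0; u≡3, v≡3 (mod 8); ε(u)ε(v)=1·1, αω(v)=2·1, βω(u)=0·1; sum ≡ 1  ⇒  -1.
(a,b)_3: α=12, u≡1; β=19, v≡1 (mod 3); (1|3)=+1, (1|3)=+1; sign (−1)^0·+1^19·+1^12 = +1.
(a,b)_7: α=0, u≡1; β=-2, v≡2 (mod 7); (1|7)=+1, (2|7)=+1; sign (−1)^0·+1^-2·+1^0 = +1.
|Ram(-5, -69)| = 2, even; anisotropic at {2, ∞}.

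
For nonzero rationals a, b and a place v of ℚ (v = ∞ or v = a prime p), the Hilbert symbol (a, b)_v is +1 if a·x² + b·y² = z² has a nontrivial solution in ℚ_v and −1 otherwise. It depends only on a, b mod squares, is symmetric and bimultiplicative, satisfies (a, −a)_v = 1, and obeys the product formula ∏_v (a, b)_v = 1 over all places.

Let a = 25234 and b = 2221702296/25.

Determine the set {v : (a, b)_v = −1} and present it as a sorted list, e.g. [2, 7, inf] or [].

Mod squares: a ≡ 25234, b ≡ 4590294. Check v ∈ {∞, 2, 3, 5, 11, 23, 29, 31, 37}.
v=∞: 25234 > 0 and 4590294 > 0  ⇒  (a,b)_∞ = +1.
v=5: a=5^0·(≡4), b=5^-2·(≡1) mod 5; (4|5)=+1, (1|5)=+1; (−1)^{0·-2·2}·(+1)^-2·(+1)^0 = +1.
v=2: v_2(a)=1, v_2(b)=3; units ≡ 1, 3 (mod 8); ε·ε+αω+βω = 0·1+1·1+3·0 ≡ 1  ⇒  (a,b)_2 = -1.
v=29: a=29^0·(≡4), b=29^1·(≡9) mod 29; (4|29)=+1, (9|29)=+1; (−1)^{0·1·14}·(+1)^1·(+1)^0 = +1.
v=37: a=37^1·(≡16), b=37^1·(≡9) mod 37; (16|37)=+1, (9|37)=+1; (−1)^{1·1·18}·(+1)^1·(+1)^1 = +1.
v=3: a=3^0·(≡1), b=3^1·(≡2) mod 3; (1|3)=+1, (2|3)=-1; (−1)^{0·1·1}·(+1)^1·(-1)^0 = +1.
v=11: a=11^1·(≡6), b=11^2·(≡3) mod 11; (6|11)=-1, (3|11)=+1; (−1)^{1·2·5}·(-1)^2·(+1)^1 = +1.
v=31: a=31^1·(≡8), b=31^1·(≡5) mod 31; (8|31)=+1, (5|31)=+1; (−1)^{1·1·15}·(+1)^1·(+1)^1 = -1.
v=23: a=23^0·(≡3), b=23^1·(≡15) mod 23; (3|23)=+1, (15|23)=-1; (−1)^{0·1·11}·(+1)^1·(-1)^0 = +1.
|Ram(25234, 4590294)| = 2, even; anisotropic at {2, 31}.

[2, 31]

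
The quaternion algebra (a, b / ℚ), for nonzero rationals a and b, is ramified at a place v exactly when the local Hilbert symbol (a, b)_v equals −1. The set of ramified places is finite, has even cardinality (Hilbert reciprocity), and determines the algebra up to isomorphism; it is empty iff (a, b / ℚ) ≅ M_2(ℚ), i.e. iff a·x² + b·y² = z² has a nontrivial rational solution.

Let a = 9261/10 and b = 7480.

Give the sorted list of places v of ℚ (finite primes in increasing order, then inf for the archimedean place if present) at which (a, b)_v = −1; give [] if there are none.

[5, 17]

(a, b) ≡ (210, 1870) mod (ℚ^×)²; places V = {2, 3, 5, 7, 11, 17, ∞}.
(a,b)_7: α=3, u≡2; β=0, v≡4 (mod 7); (2|7)=+1, (4|7)=+1; sign (−1)^0·+1^0·+1^3 = +1.
(a,b)_3: α=3, u≡1; β=0, v≡1 (mod 3); (1|3)=+1, (1|3)=+1; sign (−1)^0·+1^0·+1^3 = +1.
(a,b)_17: α=0, u≡3; β=1, v≡15 (mod 17); (3|17)=-1, (15|17)=+1; sign (−1)^0·-1^1·+1^0 = -1.
(a,b)_5: α=-1, u≡3; β=1, v≡1 (mod 5); (3|5)=-1, (1|5)=+1; sign (−1)^0·-1^1·+1^-1 = -1.
(a,b)_2: α=-1, β=3; u≡1, v≡7 (mod 8); ε(u)ε(v)=0·1, αω(v)=-1·0, βω(u)=3·0; sum ≡ 0  ⇒  +1.
(a,b)_11: α=0, u≡1; β=1, v≡9 (mod 11); (1|11)=+1, (9|11)=+1; sign (−1)^0·+1^1·+1^0 = +1.
(a,b)_∞: sgn(210)=+, sgn(1870)=+, so +1.
Ram(210, 1870) = {5, 17}; no ℚ_5-point on the conic.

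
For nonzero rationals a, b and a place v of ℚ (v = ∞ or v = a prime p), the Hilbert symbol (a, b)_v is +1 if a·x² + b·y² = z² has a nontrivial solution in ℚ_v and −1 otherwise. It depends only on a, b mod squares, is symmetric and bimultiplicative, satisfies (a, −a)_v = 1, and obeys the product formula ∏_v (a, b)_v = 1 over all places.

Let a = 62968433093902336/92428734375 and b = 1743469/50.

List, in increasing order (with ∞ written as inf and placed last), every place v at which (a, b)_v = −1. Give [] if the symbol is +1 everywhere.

[13, 17]

(a, b) ≡ (60214, 71162) mod (ℚ^×)²; places V = {2, 3, 5, 7, 11, 13, 17, 23, 31, 41, ∞}.
(a,b)_7: α=5, u≡3; β=3, v≡1 (mod 7); (3|7)=-1, (1|7)=+1; sign (−1)^1·-1^3·+1^5 = +1.
(a,b)_23: α=-1, u≡17; β=1, v≡16 (mod 23); (17|23)=-1, (16|23)=+1; sign (−1)^1·-1^1·+1^-1 = +1.
(a,b)_3: α=-2, u≡1; β=0, v≡2 (mod 3); (1|3)=+1, (2|3)=-1; sign (−1)^0·+1^0·-1^-2 = +1.
(a,b)_31: α=2, u≡6; β=0, v≡26 (mod 31); (6|31)=-1, (26|31)=-1; sign (−1)^0·-1^0·-1^2 = +1.
(a,b)_17: α=-1, u≡14; β=1, v≡4 (mod 17); (14|17)=-1, (4|17)=+1; sign (−1)^0·-1^1·+1^-1 = -1.
(a,b)_41: α=-2, u≡13; β=0, v≡12 (mod 41); (13|41)=-1, (12|41)=-1; sign (−1)^0·-1^0·-1^-2 = +1.
(a,b)_∞: sgn(60214)=+, sgn(71162)=+, so +1.
(a,b)_11: α=1, u≡10; β=0, v≡4 (mod 11); (10|11)=-1, (4|11)=+1; sign (−1)^0·-1^0·+1^1 = +1.
(a,b)_2: α=21, β=-1; u≡3, v≡5 (mod 8); ε(u)ε(v)=1·0, αω(v)=21·1, βω(u)=-1·1; sum ≡ 0  ⇒  +1.
(a,b)_13: α=2, u≡2; β=1, v≡4 (mod 13); (2|13)=-1, (4|13)=+1; sign (−1)^0·-1^1·+1^2 = -1.
(a,b)_5: α=-6, u≡4; β=-2, v≡2 (mod 5); (4|5)=+1, (2|5)=-1; sign (−1)^0·+1^-2·-1^-6 = +1.
(60214, 71162 / ℚ) ramifies at {13, 17}: a division algebra.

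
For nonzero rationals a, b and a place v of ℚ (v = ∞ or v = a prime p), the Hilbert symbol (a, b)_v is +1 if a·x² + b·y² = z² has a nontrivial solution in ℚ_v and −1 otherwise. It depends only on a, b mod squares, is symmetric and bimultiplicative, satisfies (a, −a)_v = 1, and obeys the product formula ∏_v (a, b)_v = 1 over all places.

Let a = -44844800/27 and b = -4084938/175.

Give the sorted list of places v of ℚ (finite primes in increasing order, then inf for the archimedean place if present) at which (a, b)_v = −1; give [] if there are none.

(a, b) ≡ (-429, -6006) mod (ℚ^×)²; places V = {2, 3, 5, 7, 11, 13, 23, ∞}.
(a,b)_2: α=8, β=1; u≡3, v≡5 (mod 8); ε(u)ε(v)=1·0, αω(v)=8·1, βω(u)=1·1; sum ≡ 1  ⇒  -1.
(a,b)_7: α=2, u≡6; β=-1, v≡6 (mod 7); (6|7)=-1, (6|7)=-1; sign (−1)^0·-1^-1·-1^2 = -1.
(a,b)_13: α=1, u≡2; β=1, v≡6 (mod 13); (2|13)=-1, (6|13)=-1; sign (−1)^0·-1^1·-1^1 = +1.
(a,b)_3: α=-3, u≡1; β=3, v≡2 (mod 3); (1|3)=+1, (2|3)=-1; sign (−1)^1·+1^3·-1^-3 = +1.
(a,b)_11: α=1, u≡4; β=1, v≡9 (mod 11); (4|11)=+1, (9|11)=+1; sign (−1)^1·+1^1·+1^1 = -1.
(a,b)_5: α=2, u≡4; β=-2, v≡1 (mod 5); (4|5)=+1, (1|5)=+1; sign (−1)^0·+1^-2·+1^2 = +1.
(a,b)_23: α=0, u≡12; β=2, v≡7 (mod 23); (12|23)=+1, (7|23)=-1; sign (−1)^0·+1^2·-1^0 = +1.
(a,b)_∞: sgn(-429)=−, sgn(-6006)=−, so -1.
Ram(-429, -6006) = {2, 7, 11, ∞}; no ℚ_2-point on the conic.

[2, 7, 11, inf]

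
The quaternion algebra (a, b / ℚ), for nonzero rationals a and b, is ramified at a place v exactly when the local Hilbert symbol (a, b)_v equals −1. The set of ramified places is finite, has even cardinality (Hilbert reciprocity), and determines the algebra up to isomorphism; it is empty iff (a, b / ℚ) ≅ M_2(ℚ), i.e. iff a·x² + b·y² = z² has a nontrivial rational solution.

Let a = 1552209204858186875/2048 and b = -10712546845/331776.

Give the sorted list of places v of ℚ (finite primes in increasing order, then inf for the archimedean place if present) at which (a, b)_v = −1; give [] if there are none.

(a, b) ≡ (38038, -5005) mod (ℚ^×)²; places V = {2, 3, 5, 7, 11, 13, 19, ∞}.
(a,b)_3: α=0, u≡1; β=-4, v≡2 (mod 3); (1|3)=+1, (2|3)=-1; sign (−1)^0·+1^-4·-1^0 = +1.
(a,b)_13: α=3, u≡9; β=1, v≡8 (mod 13); (9|13)=+1, (8|13)=-1; sign (−1)^0·+1^1·-1^3 = -1.
(a,b)_11: α=3, u≡5; β=3, v≡8 (mod 11); (5|11)=+1, (8|11)=-1; sign (−1)^1·+1^3·-1^3 = +1.
(a,b)_5: α=4, u≡3; β=1, v≡1 (mod 5); (3|5)=-1, (1|5)=+1; sign (−1)^0·-1^1·+1^4 = -1.
(a,b)_19: α=5, u≡6; β=2, v≡4 (mod 19); (6|19)=+1, (4|19)=+1; sign (−1)^0·+1^2·+1^5 = +1.
(a,b)_7: α=3, u≡2; β=3, v≡5 (mod 7); (2|7)=+1, (5|7)=-1; sign (−1)^1·+1^3·-1^3 = +1.
(a,b)_∞: sgn(38038)=+, sgn(-5005)=−, so +1.
(a,b)_2: α=-11, β=-12; u≡3, v≡3 (mod 8); ε(u)ε(v)=1·1, αω(v)=-11·1, βω(u)=-12·1; sum ≡ 0  ⇒  +1.
Ram(38038, -5005) = {5, 13}; no ℚ_5-point on the conic.

[5, 13]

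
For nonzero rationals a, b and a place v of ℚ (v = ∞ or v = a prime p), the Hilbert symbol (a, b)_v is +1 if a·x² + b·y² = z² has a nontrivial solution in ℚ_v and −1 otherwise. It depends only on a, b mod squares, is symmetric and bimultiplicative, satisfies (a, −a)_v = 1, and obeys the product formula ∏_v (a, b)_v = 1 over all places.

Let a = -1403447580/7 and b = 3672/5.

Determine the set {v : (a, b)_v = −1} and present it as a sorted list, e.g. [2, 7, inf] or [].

(a, b) ≡ (-1785, 510) mod (ℚ^×)²; places V = {2, 3, 5, 7, 17, 23, ∞}.
(a,b)_∞: sgn(-1785)=−, sgn(510)=+, so +1.
(a,b)_7: α=-1, u≡4; β=0, v≡5 (mod 7); (4|7)=+1, (5|7)=-1; sign (−1)^0·+1^0·-1^-1 = -1.
(a,b)_17: α=3, u≡6; β=1, v≡16 (mod 17); (6|17)=-1, (16|17)=+1; sign (−1)^0·-1^1·+1^3 = -1.
(a,b)_23: α=2, u≡1; β=0, v≡3 (mod 23); (1|23)=+1, (3|23)=+1; sign (−1)^0·+1^0·+1^2 = +1.
(a,b)_2: α=2, β=3; u≡7, v≡7 (mod 8); ε(u)ε(v)=1·1, αω(v)=2·0, βω(u)=3·0; sum ≡ 1  ⇒  -1.
(a,b)_3: α=3, u≡2; β=3, v≡2 (mod 3); (2|3)=-1, (2|3)=-1; sign (−1)^1·-1^3·-1^3 = -1.
(a,b)_5: α=1, u≡2; β=-1, v≡2 (mod 5); (2|5)=-1, (2|5)=-1; sign (−1)^0·-1^-1·-1^1 = +1.
|Ram(-1785, 510)| = 4, even; anisotropic at {2, 3, 7, 17}.

[2, 3, 7, 17]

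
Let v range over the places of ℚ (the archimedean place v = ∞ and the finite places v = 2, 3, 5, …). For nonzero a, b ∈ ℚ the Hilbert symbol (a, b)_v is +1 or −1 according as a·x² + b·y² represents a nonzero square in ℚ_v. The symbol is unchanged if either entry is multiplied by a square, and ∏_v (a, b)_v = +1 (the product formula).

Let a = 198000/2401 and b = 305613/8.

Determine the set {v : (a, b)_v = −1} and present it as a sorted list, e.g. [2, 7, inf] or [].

(a, b) ≡ (55, 154) mod (ℚ^×)²; places V = {2, 3, 5, 7, 11, ∞}.
(a,b)_2: α=4, β=-3; u≡7, v≡5 (mod 8); ε(u)ε(v)=1·0, αω(v)=4·1, βω(u)=-3·0; sum ≡ 0  ⇒  +1.
(a,b)_3: α=2, u≡1; β=4, v≡1 (mod 3); (1|3)=+1, (1|3)=+1; sign (−1)^0·+1^4·+1^2 = +1.
(a,b)_∞: sgn(55)=+, sgn(154)=+, so +1.
(a,b)_11: α=1, u≡5; β=1, v≡1 (mod 11); (5|11)=+1, (1|11)=+1; sign (−1)^1·+1^1·+1^1 = -1.
(a,b)_7: α=-4, u≡5; β=3, v≡2 (mod 7); (5|7)=-1, (2|7)=+1; sign (−1)^0·-1^3·+1^-4 = -1.
(a,b)_5: α=3, u≡4; β=0, v≡1 (mod 5); (4|5)=+1, (1|5)=+1; sign (−1)^0·+1^0·+1^3 = +1.
(55, 154 / ℚ) ramifies at {7, 11}: a division algebra.

[7, 11]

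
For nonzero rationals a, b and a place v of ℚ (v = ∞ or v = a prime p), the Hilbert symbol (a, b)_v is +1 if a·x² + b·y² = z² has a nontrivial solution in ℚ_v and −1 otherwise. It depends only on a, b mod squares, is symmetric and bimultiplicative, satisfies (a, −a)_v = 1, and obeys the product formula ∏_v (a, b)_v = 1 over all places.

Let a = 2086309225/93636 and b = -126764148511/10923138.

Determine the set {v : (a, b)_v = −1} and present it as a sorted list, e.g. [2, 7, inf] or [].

[7, 11]

Mod squares: a ≡ 4081, b ≡ -253022. Check v ∈ {∞, 2, 3, 5, 7, 11, 13, 17, 19, 31, 41, 53}.
v=2: v_2(a)=-2, v_2(b)=-1; units ≡ 1, 1 (mod 8); ε·ε+αω+βω = 0·0+-2·0+-1·0 ≡ 0  ⇒  (a,b)_2 = +1.
v=19: a=19^0·(≡8), b=19^-2·(≡17) mod 19; (8|19)=-1, (17|19)=+1; (−1)^{0·-2·9}·(-1)^-2·(+1)^0 = +1.
v=3: a=3^-4·(≡1), b=3^-2·(≡1) mod 3; (1|3)=+1, (1|3)=+1; (−1)^{-4·-2·1}·(+1)^-2·(+1)^-4 = +1.
v=11: a=11^3·(≡2), b=11^3·(≡2) mod 11; (2|11)=-1, (2|11)=-1; (−1)^{3·3·5}·(-1)^3·(-1)^3 = -1.
v=∞: 4081 > 0 and -253022 < 0  ⇒  (a,b)_∞ = +1.
v=31: a=31^0·(≡5), b=31^1·(≡6) mod 31; (5|31)=+1, (6|31)=-1; (−1)^{0·1·15}·(+1)^1·(-1)^0 = +1.
v=7: a=7^1·(≡4), b=7^3·(≡1) mod 7; (4|7)=+1, (1|7)=+1; (−1)^{1·3·3}·(+1)^3·(+1)^1 = -1.
v=13: a=13^2·(≡3), b=13^2·(≡1) mod 13; (3|13)=+1, (1|13)=+1; (−1)^{2·2·6}·(+1)^2·(+1)^2 = +1.
v=53: a=53^1·(≡42), b=53^1·(≡24) mod 53; (42|53)=+1, (24|53)=+1; (−1)^{1·1·26}·(+1)^1·(+1)^1 = +1.
v=17: a=17^-2·(≡1), b=17^0·(≡7) mod 17; (1|17)=+1, (7|17)=-1; (−1)^{-2·0·8}·(+1)^0·(-1)^-2 = +1.
v=41: a=41^0·(≡11), b=41^-2·(≡22) mod 41; (11|41)=-1, (22|41)=-1; (−1)^{0·-2·20}·(-1)^-2·(-1)^0 = +1.
v=5: a=5^2·(≡4), b=5^0·(≡3) mod 5; (4|5)=+1, (3|5)=-1; (−1)^{2·0·2}·(+1)^0·(-1)^2 = +1.
|Ram(4081, -253022)| = 2, even; anisotropic at {7, 11}.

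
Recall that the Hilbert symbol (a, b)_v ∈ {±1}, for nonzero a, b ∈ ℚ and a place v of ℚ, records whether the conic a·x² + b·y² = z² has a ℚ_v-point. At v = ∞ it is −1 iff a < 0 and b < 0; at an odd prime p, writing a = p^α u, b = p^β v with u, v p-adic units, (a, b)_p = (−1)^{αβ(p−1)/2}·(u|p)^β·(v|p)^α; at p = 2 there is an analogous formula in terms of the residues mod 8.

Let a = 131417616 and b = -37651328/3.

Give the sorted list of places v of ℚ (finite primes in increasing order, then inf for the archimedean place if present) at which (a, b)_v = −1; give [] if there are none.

(a, b) ≡ (561, -14586) mod (ℚ^×)²; places V = {2, 3, 11, 13, 17, ∞}.
(a,b)_2: α=4, β=7; u≡1, v≡3 (mod 8); ε(u)ε(v)=0·1, αω(v)=4·1, βω(u)=7·0; sum ≡ 0  ⇒  +1.
(a,b)_∞: sgn(561)=+, sgn(-14586)=−, so +1.
(a,b)_17: α=1, u≡4; β=1, v≡9 (mod 17); (4|17)=+1, (9|17)=+1; sign (−1)^0·+1^1·+1^1 = +1.
(a,b)_13: α=0, u≡5; β=1, v≡9 (mod 13); (5|13)=-1, (9|13)=+1; sign (−1)^0·-1^1·+1^0 = -1.
(a,b)_11: α=5, u≡2; β=3, v≡5 (mod 11); (2|11)=-1, (5|11)=+1; sign (−1)^1·-1^3·+1^5 = +1.
(a,b)_3: α=1, u≡1; β=-1, v≡1 (mod 3); (1|3)=+1, (1|3)=+1; sign (−1)^1·+1^-1·+1^1 = -1.
|Ram(561, -14586)| = 2, even; anisotropic at {3, 13}.

[3, 13]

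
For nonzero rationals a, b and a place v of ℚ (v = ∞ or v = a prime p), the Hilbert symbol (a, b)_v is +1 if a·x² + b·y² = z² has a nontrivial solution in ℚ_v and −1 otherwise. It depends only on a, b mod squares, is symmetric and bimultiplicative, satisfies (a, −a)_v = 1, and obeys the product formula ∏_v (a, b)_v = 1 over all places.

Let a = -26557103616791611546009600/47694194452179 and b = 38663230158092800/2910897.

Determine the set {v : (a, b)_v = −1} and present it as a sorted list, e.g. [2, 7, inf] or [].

[2, 11, 13, 17]

Mod squares: a ≡ -11, b ≡ 14586. Check v ∈ {∞, 2, 3, 5, 7, 11, 13, 17, 19, 23, 41}.
v=41: a=41^-2·(≡26), b=41^0·(≡40) mod 41; (26|41)=-1, (40|41)=+1; (−1)^{-2·0·20}·(-1)^0·(+1)^-2 = +1.
v=19: a=19^-2·(≡3), b=19^0·(≡8) mod 19; (3|19)=-1, (8|19)=-1; (−1)^{-2·0·9}·(-1)^0·(-1)^-2 = +1.
v=5: a=5^2·(≡4), b=5^2·(≡1) mod 5; (4|5)=+1, (1|5)=+1; (−1)^{2·2·2}·(+1)^2·(+1)^2 = +1.
v=∞: -11 < 0 and 14586 > 0  ⇒  (a,b)_∞ = +1.
v=2: v_2(a)=34, v_2(b)=9; units ≡ 5, 5 (mod 8); ε·ε+αω+βω = 0·0+34·1+9·1 ≡ 1  ⇒  (a,b)_2 = -1.
v=7: a=7^2·(≡6), b=7^0·(≡5) mod 7; (6|7)=-1, (5|7)=-1; (−1)^{2·0·3}·(-1)^0·(-1)^2 = +1.
v=3: a=3^-10·(≡1), b=3^-7·(≡2) mod 3; (1|3)=+1, (2|3)=-1; (−1)^{-10·-7·1}·(+1)^-7·(-1)^-10 = +1.
v=13: a=13^4·(≡7), b=13^3·(≡1) mod 13; (7|13)=-1, (1|13)=+1; (−1)^{4·3·6}·(-1)^3·(+1)^4 = -1.
v=11: a=11^-3·(≡6), b=11^-3·(≡2) mod 11; (6|11)=-1, (2|11)=-1; (−1)^{-3·-3·5}·(-1)^-3·(-1)^-3 = -1.
v=23: a=23^2·(≡8), b=23^4·(≡9) mod 23; (8|23)=+1, (9|23)=+1; (−1)^{2·4·11}·(+1)^4·(+1)^2 = +1.
v=17: a=17^4·(≡3), b=17^3·(≡13) mod 17; (3|17)=-1, (13|17)=+1; (−1)^{4·3·8}·(-1)^3·(+1)^4 = -1.
(-11, 14586 / ℚ) ramifies at {2, 11, 13, 17}: a division algebra.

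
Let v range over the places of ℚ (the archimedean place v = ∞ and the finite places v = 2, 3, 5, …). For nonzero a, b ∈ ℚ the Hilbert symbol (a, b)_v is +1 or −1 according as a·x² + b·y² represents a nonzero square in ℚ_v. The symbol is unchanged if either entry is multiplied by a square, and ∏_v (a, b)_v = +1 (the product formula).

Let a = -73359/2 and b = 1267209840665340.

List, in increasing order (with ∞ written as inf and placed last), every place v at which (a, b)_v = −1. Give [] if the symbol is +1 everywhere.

[5, 13]

(a, b) ≡ (-16302, 3135) mod (ℚ^×)²; places V = {2, 3, 5, 11, 13, 19, ∞}.
(a,b)_∞: sgn(-16302)=−, sgn(3135)=+, so +1.
(a,b)_3: α=3, u≡2; β=5, v≡1 (mod 3); (2|3)=-1, (1|3)=+1; sign (−1)^1·-1^5·+1^3 = +1.
(a,b)_11: α=1, u≡4; β=3, v≡6 (mod 11); (4|11)=+1, (6|11)=-1; sign (−1)^1·+1^3·-1^1 = +1.
(a,b)_5: α=0, u≡3; β=1, v≡3 (mod 5); (3|5)=-1, (3|5)=-1; sign (−1)^0·-1^1·-1^0 = -1.
(a,b)_19: α=1, u≡17; β=3, v≡3 (mod 19); (17|19)=+1, (3|19)=-1; sign (−1)^1·+1^3·-1^1 = +1.
(a,b)_13: α=1, u≡6; β=4, v≡11 (mod 13); (6|13)=-1, (11|13)=-1; sign (−1)^0·-1^4·-1^1 = -1.
(a,b)_2: α=-1, β=2; u≡1, v≡7 (mod 8); ε(u)ε(v)=0·1, αω(v)=-1·0, βω(u)=2·0; sum ≡ 0  ⇒  +1.
Ram(-16302, 3135) = {5, 13}; no ℚ_5-point on the conic.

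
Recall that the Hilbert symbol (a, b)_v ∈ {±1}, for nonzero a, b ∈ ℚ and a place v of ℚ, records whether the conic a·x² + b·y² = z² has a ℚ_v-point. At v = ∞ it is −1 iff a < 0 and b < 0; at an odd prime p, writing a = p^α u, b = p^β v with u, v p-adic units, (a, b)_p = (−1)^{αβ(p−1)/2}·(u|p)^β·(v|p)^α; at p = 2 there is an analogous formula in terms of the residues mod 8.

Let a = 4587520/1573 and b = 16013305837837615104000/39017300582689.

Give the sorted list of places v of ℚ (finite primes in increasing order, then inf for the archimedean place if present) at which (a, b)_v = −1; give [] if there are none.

(a, b) ≡ (910, 210) mod (ℚ^×)²; places V = {2, 3, 5, 7, 11, 13, 19, 47, ∞}.
(a,b)_11: α=-2, u≡7; β=-6, v≡1 (mod 11); (7|11)=-1, (1|11)=+1; sign (−1)^0·-1^-6·+1^-2 = +1.
(a,b)_19: α=0, u≡17; β=-4, v≡7 (mod 19); (17|19)=+1, (7|19)=+1; sign (−1)^0·+1^-4·+1^0 = +1.
(a,b)_13: α=-1, u≡7; β=-2, v≡2 (mod 13); (7|13)=-1, (2|13)=-1; sign (−1)^0·-1^-2·-1^-1 = -1.
(a,b)_2: α=17, β=33; u≡7, v≡1 (mod 8); ε(u)ε(v)=1·0, αω(v)=17·0, βω(u)=33·0; sum ≡ 0  ⇒  +1.
(a,b)_3: α=0, u≡1; β=9, v≡1 (mod 3); (1|3)=+1, (1|3)=+1; sign (−1)^0·+1^9·+1^0 = +1.
(a,b)_5: α=1, u≡3; β=3, v≡3 (mod 5); (3|5)=-1, (3|5)=-1; sign (−1)^0·-1^3·-1^1 = +1.
(a,b)_47: α=0, u≡6; β=2, v≡39 (mod 47); (6|47)=+1, (39|47)=-1; sign (−1)^0·+1^2·-1^0 = +1.
(a,b)_∞: sgn(910)=+, sgn(210)=+, so +1.
(a,b)_7: α=1, u≡4; β=3, v≡2 (mod 7); (4|7)=+1, (2|7)=+1; sign (−1)^1·+1^3·+1^1 = -1.
|Ram(910, 210)| = 2, even; anisotropic at {7, 13}.

[7, 13]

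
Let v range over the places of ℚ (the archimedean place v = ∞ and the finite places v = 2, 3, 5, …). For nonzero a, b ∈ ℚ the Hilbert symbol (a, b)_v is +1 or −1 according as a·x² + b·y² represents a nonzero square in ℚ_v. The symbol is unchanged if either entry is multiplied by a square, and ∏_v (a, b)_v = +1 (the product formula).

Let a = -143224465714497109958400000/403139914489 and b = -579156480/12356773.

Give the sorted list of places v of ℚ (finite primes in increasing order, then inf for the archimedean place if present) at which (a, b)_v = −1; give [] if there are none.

(a, b) ≡ (-7590, -144210) mod (ℚ^×)²; places V = {2, 3, 5, 7, 11, 13, 17, 19, 23, ∞}.
(a,b)_23: α=3, u≡10; β=-1, v≡2 (mod 23); (10|23)=-1, (2|23)=+1; sign (−1)^1·-1^-1·+1^3 = +1.
(a,b)_5: α=5, u≡3; β=1, v≡3 (mod 5); (3|5)=-1, (3|5)=-1; sign (−1)^0·-1^1·-1^5 = +1.
(a,b)_11: α=3, u≡4; β=-1, v≡10 (mod 11); (4|11)=+1, (10|11)=-1; sign (−1)^1·+1^-1·-1^3 = +1.
(a,b)_∞: sgn(-7590)=−, sgn(-144210)=−, so -1.
(a,b)_17: α=-4, u≡8; β=-2, v≡15 (mod 17); (8|17)=+1, (15|17)=+1; sign (−1)^0·+1^-2·+1^-4 = +1.
(a,b)_3: α=13, u≡2; β=5, v≡2 (mod 3); (2|3)=-1, (2|3)=-1; sign (−1)^1·-1^5·-1^13 = -1.
(a,b)_19: α=2, u≡3; β=1, v≡3 (mod 19); (3|19)=-1, (3|19)=-1; sign (−1)^0·-1^1·-1^2 = -1.
(a,b)_7: α=4, u≡6; β=2, v≡4 (mod 7); (6|7)=-1, (4|7)=+1; sign (−1)^0·-1^2·+1^4 = +1.
(a,b)_13: α=-6, u≡11; β=-2, v≡4 (mod 13); (11|13)=-1, (4|13)=+1; sign (−1)^0·-1^-2·+1^-6 = +1.
(a,b)_2: α=11, β=9; u≡5, v≡7 (mod 8); ε(u)ε(v)=0·1, αω(v)=11·0, βω(u)=9·1; sum ≡ 1  ⇒  -1.
|Ram(-7590, -144210)| = 4, even; anisotropic at {2, 3, 19, ∞}.

[2, 3, 19, inf]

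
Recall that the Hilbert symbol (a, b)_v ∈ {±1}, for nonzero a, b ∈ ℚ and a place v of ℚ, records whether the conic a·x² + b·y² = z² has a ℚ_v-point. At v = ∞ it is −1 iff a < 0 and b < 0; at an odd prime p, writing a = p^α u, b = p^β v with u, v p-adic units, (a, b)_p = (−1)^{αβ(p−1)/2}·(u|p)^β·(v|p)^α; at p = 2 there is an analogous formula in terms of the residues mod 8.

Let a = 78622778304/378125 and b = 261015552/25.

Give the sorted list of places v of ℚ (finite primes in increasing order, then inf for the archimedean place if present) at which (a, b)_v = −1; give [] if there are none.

(a, b) ≡ (595, 2) mod (ℚ^×)²; places V = {2, 3, 5, 7, 11, 17, ∞}.
(a,b)_3: α=6, u≡1; β=2, v≡2 (mod 3); (1|3)=+1, (2|3)=-1; sign (−1)^0·+1^2·-1^6 = +1.
(a,b)_5: α=-5, u≡4; β=-2, v≡2 (mod 5); (4|5)=+1, (2|5)=-1; sign (−1)^0·+1^-2·-1^-5 = -1.
(a,b)_7: α=3, u≡1; β=2, v≡4 (mod 7); (1|7)=+1, (4|7)=+1; sign (−1)^0·+1^2·+1^3 = +1.
(a,b)_17: α=3, u≡13; β=2, v≡16 (mod 17); (13|17)=+1, (16|17)=+1; sign (−1)^0·+1^2·+1^3 = +1.
(a,b)_11: α=-2, u≡4; β=0, v≡2 (mod 11); (4|11)=+1, (2|11)=-1; sign (−1)^0·+1^0·-1^-2 = +1.
(a,b)_∞: sgn(595)=+, sgn(2)=+, so +1.
(a,b)_2: α=6, β=11; u≡3, v≡1 (mod 8); ε(u)ε(v)=1·0, αω(v)=6·0, βω(u)=11·1; sum ≡ 1  ⇒  -1.
|Ram(595, 2)| = 2, even; anisotropic at {2, 5}.

[2, 5]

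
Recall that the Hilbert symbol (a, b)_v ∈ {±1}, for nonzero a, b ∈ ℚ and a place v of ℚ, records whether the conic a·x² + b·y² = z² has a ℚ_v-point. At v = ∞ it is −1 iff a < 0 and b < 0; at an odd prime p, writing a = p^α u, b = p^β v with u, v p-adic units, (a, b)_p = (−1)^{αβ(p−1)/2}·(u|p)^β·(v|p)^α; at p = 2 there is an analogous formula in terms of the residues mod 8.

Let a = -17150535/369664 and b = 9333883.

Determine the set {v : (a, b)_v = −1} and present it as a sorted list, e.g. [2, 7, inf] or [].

[5, 31]

Mod squares: a ≡ -211735, b ≡ 9333883. Check v ∈ {∞, 2, 3, 5, 13, 17, 19, 23, 31, 47, 53}.
v=5: a=5^1·(≡2), b=5^0·(≡3) mod 5; (2|5)=-1, (3|5)=-1; (−1)^{1·0·2}·(-1)^0·(-1)^1 = -1.
v=13: a=13^0·(≡3), b=13^1·(≡1) mod 13; (3|13)=+1, (1|13)=+1; (−1)^{0·1·6}·(+1)^1·(+1)^0 = +1.
v=23: a=23^0·(≡16), b=23^1·(≡9) mod 23; (16|23)=+1, (9|23)=+1; (−1)^{0·1·11}·(+1)^1·(+1)^0 = +1.
v=31: a=31^0·(≡3), b=31^1·(≡21) mod 31; (3|31)=-1, (21|31)=-1; (−1)^{0·1·15}·(-1)^1·(-1)^0 = -1.
v=19: a=19^-2·(≡7), b=19^1·(≡12) mod 19; (7|19)=+1, (12|19)=-1; (−1)^{-2·1·9}·(+1)^1·(-1)^-2 = +1.
v=2: v_2(a)=-10, v_2(b)=0; units ≡ 1, 3 (mod 8); ε·ε+αω+βω = 0·1+-10·1+0·0 ≡ 0  ⇒  (a,b)_2 = +1.
v=53: a=53^1·(≡22), b=53^1·(≡45) mod 53; (22|53)=-1, (45|53)=-1; (−1)^{1·1·26}·(-1)^1·(-1)^1 = +1.
v=17: a=17^1·(≡7), b=17^0·(≡16) mod 17; (7|17)=-1, (16|17)=+1; (−1)^{1·0·8}·(-1)^0·(+1)^1 = +1.
v=3: a=3^4·(≡2), b=3^0·(≡1) mod 3; (2|3)=-1, (1|3)=+1; (−1)^{4·0·1}·(-1)^0·(+1)^4 = +1.
v=47: a=47^1·(≡16), b=47^0·(≡12) mod 47; (16|47)=+1, (12|47)=+1; (−1)^{1·0·23}·(+1)^0·(+1)^1 = +1.
v=∞: -211735 < 0 and 9333883 > 0  ⇒  (a,b)_∞ = +1.
Ram(-211735, 9333883) = {5, 31}; no ℚ_5-point on the conic.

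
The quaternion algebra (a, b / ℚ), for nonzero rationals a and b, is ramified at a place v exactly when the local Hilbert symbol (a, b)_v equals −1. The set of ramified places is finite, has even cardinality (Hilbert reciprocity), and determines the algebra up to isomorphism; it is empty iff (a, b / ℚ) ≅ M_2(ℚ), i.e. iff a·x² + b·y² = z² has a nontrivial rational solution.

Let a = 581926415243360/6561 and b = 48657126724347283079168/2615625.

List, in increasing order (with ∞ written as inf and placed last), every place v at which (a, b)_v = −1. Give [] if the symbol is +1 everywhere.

[3, 5, 11, 31]

(a, b) ≡ (64790, 296670) mod (ℚ^×)²; places V = {2, 3, 5, 7, 11, 19, 29, 31, 43, ∞}.
(a,b)_∞: sgn(64790)=+, sgn(296670)=+, so +1.
(a,b)_7: α=0, u≡6; β=6, v≡5 (mod 7); (6|7)=-1, (5|7)=-1; sign (−1)^0·-1^6·-1^0 = +1.
(a,b)_3: α=-8, u≡2; β=-3, v≡1 (mod 3); (2|3)=-1, (1|3)=+1; sign (−1)^0·-1^-3·+1^-8 = -1.
(a,b)_2: α=5, β=15; u≡3, v≡7 (mod 8); ε(u)ε(v)=1·1, αω(v)=5·0, βω(u)=15·1; sum ≡ 0  ⇒  +1.
(a,b)_5: α=1, u≡2; β=-5, v≡4 (mod 5); (2|5)=-1, (4|5)=+1; sign (−1)^0·-1^-5·+1^1 = -1.
(a,b)_31: α=1, u≡24; β=-1, v≡12 (mod 31); (24|31)=-1, (12|31)=-1; sign (−1)^1·-1^-1·-1^1 = -1.
(a,b)_11: α=1, u≡5; β=1, v≡9 (mod 11); (5|11)=+1, (9|11)=+1; sign (−1)^1·+1^1·+1^1 = -1.
(a,b)_43: α=2, u≡19; β=0, v≡41 (mod 43); (19|43)=-1, (41|43)=+1; sign (−1)^0·-1^0·+1^2 = +1.
(a,b)_19: α=3, u≡17; β=6, v≡5 (mod 19); (17|19)=+1, (5|19)=+1; sign (−1)^0·+1^6·+1^3 = +1.
(a,b)_29: α=2, u≡9; β=3, v≡7 (mod 29); (9|29)=+1, (7|29)=+1; sign (−1)^0·+1^3·+1^2 = +1.
(64790, 296670 / ℚ) ramifies at {3, 5, 11, 31}: a division algebra.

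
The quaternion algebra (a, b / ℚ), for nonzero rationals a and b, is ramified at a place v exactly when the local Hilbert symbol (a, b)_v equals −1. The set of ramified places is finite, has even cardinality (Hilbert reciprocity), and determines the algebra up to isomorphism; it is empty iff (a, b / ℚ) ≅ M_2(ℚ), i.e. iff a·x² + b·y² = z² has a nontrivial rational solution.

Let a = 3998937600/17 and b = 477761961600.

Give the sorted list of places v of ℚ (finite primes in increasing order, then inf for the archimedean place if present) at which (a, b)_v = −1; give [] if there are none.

Mod squares: a ≡ 131138, b ≡ 33177914. Check v ∈ {∞, 2, 3, 5, 7, 11, 17, 19, 23, 29}.
v=29: a=29^1·(≡21), b=29^1·(≡24) mod 29; (21|29)=-1, (24|29)=+1; (−1)^{1·1·14}·(-1)^1·(+1)^1 = -1.
v=∞: 131138 > 0 and 33177914 > 0  ⇒  (a,b)_∞ = +1.
v=23: a=23^0·(≡7), b=23^1·(≡8) mod 23; (7|23)=-1, (8|23)=+1; (−1)^{0·1·11}·(-1)^1·(+1)^0 = -1.
v=17: a=17^-1·(≡9), b=17^1·(≡8) mod 17; (9|17)=+1, (8|17)=+1; (−1)^{-1·1·8}·(+1)^1·(+1)^-1 = +1.
v=3: a=3^4·(≡2), b=3^2·(≡2) mod 3; (2|3)=-1, (2|3)=-1; (−1)^{4·2·1}·(-1)^2·(-1)^4 = +1.
v=2: v_2(a)=9, v_2(b)=7; units ≡ 1, 5 (mod 8); ε·ε+αω+βω = 0·0+9·1+7·0 ≡ 1  ⇒  (a,b)_2 = -1.
v=7: a=7^1·(≡1), b=7^1·(≡2) mod 7; (1|7)=+1, (2|7)=+1; (−1)^{1·1·3}·(+1)^1·(+1)^1 = -1.
v=5: a=5^2·(≡2), b=5^2·(≡4) mod 5; (2|5)=-1, (4|5)=+1; (−1)^{2·2·2}·(-1)^2·(+1)^2 = +1.
v=11: a=11^0·(≡7), b=11^1·(≡7) mod 11; (7|11)=-1, (7|11)=-1; (−1)^{0·1·5}·(-1)^1·(-1)^0 = -1.
v=19: a=19^1·(≡5), b=19^1·(≡16) mod 19; (5|19)=+1, (16|19)=+1; (−1)^{1·1·9}·(+1)^1·(+1)^1 = -1.
(131138, 33177914 / ℚ) ramifies at {2, 7, 11, 19, 23, 29}: a division algebra.

[2, 7, 11, 19, 23, 29]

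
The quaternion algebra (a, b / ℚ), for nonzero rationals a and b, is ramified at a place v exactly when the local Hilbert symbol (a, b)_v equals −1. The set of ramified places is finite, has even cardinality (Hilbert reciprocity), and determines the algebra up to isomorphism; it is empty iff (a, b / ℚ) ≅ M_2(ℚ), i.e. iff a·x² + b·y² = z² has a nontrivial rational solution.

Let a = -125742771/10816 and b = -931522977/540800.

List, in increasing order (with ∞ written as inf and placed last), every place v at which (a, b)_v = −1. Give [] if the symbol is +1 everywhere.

[2, inf]

Mod squares: a ≡ -11, b ≡ -66. Check v ∈ {∞, 2, 3, 5, 7, 11, 13, 23}.
v=7: a=7^4·(≡3), b=7^2·(≡4) mod 7; (3|7)=-1, (4|7)=+1; (−1)^{4·2·3}·(-1)^2·(+1)^4 = +1.
v=11: a=11^1·(≡2), b=11^3·(≡9) mod 11; (2|11)=-1, (9|11)=+1; (−1)^{1·3·5}·(-1)^3·(+1)^1 = +1.
v=2: v_2(a)=-6, v_2(b)=-7; units ≡ 5, 7 (mod 8); ε·ε+αω+βω = 0·1+-6·0+-7·1 ≡ 1  ⇒  (a,b)_2 = -1.
v=∞: -11 < 0 and -66 < 0  ⇒  (a,b)_∞ = -1.
v=23: a=23^2·(≡1), b=23^2·(≡13) mod 23; (1|23)=+1, (13|23)=+1; (−1)^{2·2·11}·(+1)^2·(+1)^2 = +1.
v=3: a=3^2·(≡1), b=3^3·(≡2) mod 3; (1|3)=+1, (2|3)=-1; (−1)^{2·3·1}·(+1)^3·(-1)^2 = +1.
v=13: a=13^-2·(≡11), b=13^-2·(≡9) mod 13; (11|13)=-1, (9|13)=+1; (−1)^{-2·-2·6}·(-1)^-2·(+1)^-2 = +1.
v=5: a=5^0·(≡4), b=5^-2·(≡4) mod 5; (4|5)=+1, (4|5)=+1; (−1)^{0·-2·2}·(+1)^-2·(+1)^0 = +1.
|Ram(-11, -66)| = 2, even; anisotropic at {2, ∞}.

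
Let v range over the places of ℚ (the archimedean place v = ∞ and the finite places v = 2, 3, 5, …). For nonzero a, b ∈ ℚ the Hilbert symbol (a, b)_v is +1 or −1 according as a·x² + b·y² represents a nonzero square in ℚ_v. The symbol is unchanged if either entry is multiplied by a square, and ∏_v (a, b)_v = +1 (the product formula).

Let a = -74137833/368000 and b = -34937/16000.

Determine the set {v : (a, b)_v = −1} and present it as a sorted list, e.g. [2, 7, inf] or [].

Mod squares: a ≡ -38665990, b ≡ -7130. Check v ∈ {∞, 2, 3, 5, 7, 11, 17, 23, 29, 31}.
v=17: a=17^1·(≡12), b=17^0·(≡5) mod 17; (12|17)=-1, (5|17)=-1; (−1)^{1·0·8}·(-1)^0·(-1)^1 = -1.
v=2: v_2(a)=-7, v_2(b)=-7; units ≡ 5, 3 (mod 8); ε·ε+αω+βω = 0·1+-7·1+-7·1 ≡ 0  ⇒  (a,b)_2 = +1.
v=11: a=11^1·(≡3), b=11^0·(≡9) mod 11; (3|11)=+1, (9|11)=+1; (−1)^{1·0·5}·(+1)^0·(+1)^1 = +1.
v=31: a=31^1·(≡17), b=31^1·(≡5) mod 31; (17|31)=-1, (5|31)=+1; (−1)^{1·1·15}·(-1)^1·(+1)^1 = +1.
v=29: a=29^1·(≡4), b=29^0·(≡28) mod 29; (4|29)=+1, (28|29)=+1; (−1)^{1·0·14}·(+1)^0·(+1)^1 = +1.
v=3: a=3^2·(≡2), b=3^0·(≡1) mod 3; (2|3)=-1, (1|3)=+1; (−1)^{2·0·1}·(-1)^0·(+1)^2 = +1.
v=∞: -38665990 < 0 and -7130 < 0  ⇒  (a,b)_∞ = -1.
v=7: a=7^2·(≡4), b=7^2·(≡3) mod 7; (4|7)=+1, (3|7)=-1; (−1)^{2·2·3}·(+1)^2·(-1)^2 = +1.
v=23: a=23^-1·(≡3), b=23^1·(≡3) mod 23; (3|23)=+1, (3|23)=+1; (−1)^{-1·1·11}·(+1)^1·(+1)^-1 = -1.
v=5: a=5^-3·(≡3), b=5^-3·(≡1) mod 5; (3|5)=-1, (1|5)=+1; (−1)^{-3·-3·2}·(-1)^-3·(+1)^-3 = -1.
(-38665990, -7130 / ℚ) ramifies at {5, 17, 23, ∞}: a division algebra.

[5, 17, 23, inf]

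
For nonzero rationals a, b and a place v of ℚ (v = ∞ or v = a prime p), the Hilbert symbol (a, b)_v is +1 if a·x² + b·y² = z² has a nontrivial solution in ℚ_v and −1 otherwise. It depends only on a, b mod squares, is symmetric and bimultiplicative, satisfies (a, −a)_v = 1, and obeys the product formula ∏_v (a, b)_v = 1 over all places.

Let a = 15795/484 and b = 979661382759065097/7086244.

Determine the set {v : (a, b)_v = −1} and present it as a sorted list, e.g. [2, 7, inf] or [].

(a, b) ≡ (195, 273) mod (ℚ^×)²; places V = {2, 3, 5, 7, 11, 13, 43, ∞}.
(a,b)_43: α=0, u≡13; β=2, v≡10 (mod 43); (13|43)=+1, (10|43)=+1; sign (−1)^0·+1^2·+1^0 = +1.
(a,b)_3: α=5, u≡2; β=15, v≡1 (mod 3); (2|3)=-1, (1|3)=+1; sign (−1)^1·-1^15·+1^5 = +1.
(a,b)_5: α=1, u≡1; β=0, v≡3 (mod 5); (1|5)=+1, (3|5)=-1; sign (−1)^0·+1^0·-1^1 = -1.
(a,b)_∞: sgn(195)=+, sgn(273)=+, so +1.
(a,b)_2: α=-2, β=-2; u≡3, v≡1 (mod 8); ε(u)ε(v)=1·0, αω(v)=-2·0, βω(u)=-2·1; sum ≡ 0  ⇒  +1.
(a,b)_13: α=1, u≡2; β=3, v≡8 (mod 13); (2|13)=-1, (8|13)=-1; sign (−1)^0·-1^3·-1^1 = +1.
(a,b)_7: α=0, u≡3; β=5, v≡2 (mod 7); (3|7)=-1, (2|7)=+1; sign (−1)^0·-1^5·+1^0 = -1.
(a,b)_11: α=-2, u≡8; β=-6, v≡9 (mod 11); (8|11)=-1, (9|11)=+1; sign (−1)^0·-1^-6·+1^-2 = +1.
(195, 273 / ℚ) ramifies at {5, 7}: a division algebra.

[5, 7]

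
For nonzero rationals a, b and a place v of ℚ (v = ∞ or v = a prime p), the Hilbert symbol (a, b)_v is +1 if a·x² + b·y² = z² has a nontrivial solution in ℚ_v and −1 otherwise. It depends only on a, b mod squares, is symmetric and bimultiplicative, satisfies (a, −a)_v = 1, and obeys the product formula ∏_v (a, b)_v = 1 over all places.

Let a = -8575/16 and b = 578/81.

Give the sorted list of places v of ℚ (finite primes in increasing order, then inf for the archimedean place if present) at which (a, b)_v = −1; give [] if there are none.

Mod squares: a ≡ -7, b ≡ 2. Check v ∈ {∞, 2, 3, 5, 7, 17}.
v=7: a=7^3·(≡5), b=7^0·(≡1) mod 7; (5|7)=-1, (1|7)=+1; (−1)^{3·0·3}·(-1)^0·(+1)^3 = +1.
v=17: a=17^0·(≡7), b=17^2·(≡8) mod 17; (7|17)=-1, (8|17)=+1; (−1)^{0·2·8}·(-1)^2·(+1)^0 = +1.
v=2: v_2(a)=-4, v_2(b)=1; units ≡ 1, 1 (mod 8); ε·ε+αω+βω = 0·0+-4·0+1·0 ≡ 0  ⇒  (a,b)_2 = +1.
v=5: a=5^2·(≡2), b=5^0·(≡3) mod 5; (2|5)=-1, (3|5)=-1; (−1)^{2·0·2}·(-1)^0·(-1)^2 = +1.
v=∞: -7 < 0 and 2 > 0  ⇒  (a,b)_∞ = +1.
v=3: a=3^0·(≡2), b=3^-4·(≡2) mod 3; (2|3)=-1, (2|3)=-1; (−1)^{0·-4·1}·(-1)^-4·(-1)^0 = +1.
Ram(a, b) = ∅: the form -7·x² + 2·y² − z² is isotropic over every ℚ_v, so by Hasse–Minkowski it is isotropic over ℚ.

[]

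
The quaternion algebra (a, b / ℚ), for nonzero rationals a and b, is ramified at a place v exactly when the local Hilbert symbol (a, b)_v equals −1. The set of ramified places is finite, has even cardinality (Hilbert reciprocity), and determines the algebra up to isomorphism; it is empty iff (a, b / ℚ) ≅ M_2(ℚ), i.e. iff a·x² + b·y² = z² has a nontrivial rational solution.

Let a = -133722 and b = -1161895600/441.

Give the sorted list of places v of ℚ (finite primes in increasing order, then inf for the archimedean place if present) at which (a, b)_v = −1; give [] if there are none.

[2, inf]

Mod squares: a ≡ -14858, b ≡ -19. Check v ∈ {∞, 2, 3, 5, 7, 17, 19, 23}.
v=7: a=7^0·(≡6), b=7^-2·(≡1) mod 7; (6|7)=-1, (1|7)=+1; (−1)^{0·-2·3}·(-1)^-2·(+1)^0 = +1.
v=∞: -14858 < 0 and -19 < 0  ⇒  (a,b)_∞ = -1.
v=2: v_2(a)=1, v_2(b)=4; units ≡ 3, 5 (mod 8); ε·ε+αω+βω = 1·0+1·1+4·1 ≡ 1  ⇒  (a,b)_2 = -1.
v=19: a=19^1·(≡11), b=19^1·(≡3) mod 19; (11|19)=+1, (3|19)=-1; (−1)^{1·1·9}·(+1)^1·(-1)^1 = +1.
v=17: a=17^1·(≡5), b=17^2·(≡2) mod 17; (5|17)=-1, (2|17)=+1; (−1)^{1·2·8}·(-1)^2·(+1)^1 = +1.
v=3: a=3^2·(≡1), b=3^-2·(≡2) mod 3; (1|3)=+1, (2|3)=-1; (−1)^{2·-2·1}·(+1)^-2·(-1)^2 = +1.
v=23: a=23^1·(≡5), b=23^2·(≡2) mod 23; (5|23)=-1, (2|23)=+1; (−1)^{1·2·11}·(-1)^2·(+1)^1 = +1.
v=5: a=5^0·(≡3), b=5^2·(≡1) mod 5; (3|5)=-1, (1|5)=+1; (−1)^{0·2·2}·(-1)^2·(+1)^0 = +1.
Ram(-14858, -19) = {2, ∞}; no ℚ_2-point on the conic.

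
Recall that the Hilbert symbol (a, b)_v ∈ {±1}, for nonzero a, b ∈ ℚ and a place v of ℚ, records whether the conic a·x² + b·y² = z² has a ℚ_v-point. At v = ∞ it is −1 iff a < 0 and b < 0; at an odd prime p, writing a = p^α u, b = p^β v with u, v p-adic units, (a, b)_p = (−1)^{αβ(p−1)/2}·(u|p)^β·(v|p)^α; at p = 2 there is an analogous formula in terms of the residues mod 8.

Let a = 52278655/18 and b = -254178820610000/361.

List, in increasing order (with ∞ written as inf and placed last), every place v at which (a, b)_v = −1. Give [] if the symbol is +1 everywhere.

[13, 23]

Mod squares: a ≡ 2990, b ≡ -4301. Check v ∈ {∞, 2, 3, 5, 11, 13, 17, 19, 23}.
v=17: a=17^2·(≡15), b=17^3·(≡13) mod 17; (15|17)=+1, (13|17)=+1; (−1)^{2·3·8}·(+1)^3·(+1)^2 = +1.
v=13: a=13^1·(≡3), b=13^2·(≡2) mod 13; (3|13)=+1, (2|13)=-1; (−1)^{1·2·6}·(+1)^2·(-1)^1 = -1.
v=2: v_2(a)=-1, v_2(b)=4; units ≡ 7, 3 (mod 8); ε·ε+αω+βω = 1·1+-1·1+4·0 ≡ 0  ⇒  (a,b)_2 = +1.
v=3: a=3^-2·(≡2), b=3^0·(≡1) mod 3; (2|3)=-1, (1|3)=+1; (−1)^{-2·0·1}·(-1)^0·(+1)^-2 = +1.
v=11: a=11^2·(≡9), b=11^3·(≡3) mod 11; (9|11)=+1, (3|11)=+1; (−1)^{2·3·5}·(+1)^3·(+1)^2 = +1.
v=19: a=19^0·(≡16), b=19^-2·(≡15) mod 19; (16|19)=+1, (15|19)=-1; (−1)^{0·-2·9}·(+1)^-2·(-1)^0 = +1.
v=23: a=23^1·(≡21), b=23^1·(≡10) mod 23; (21|23)=-1, (10|23)=-1; (−1)^{1·1·11}·(-1)^1·(-1)^1 = -1.
v=∞: 2990 > 0 and -4301 < 0  ⇒  (a,b)_∞ = +1.
v=5: a=5^1·(≡2), b=5^4·(≡4) mod 5; (2|5)=-1, (4|5)=+1; (−1)^{1·4·2}·(-1)^4·(+1)^1 = +1.
|Ram(2990, -4301)| = 2, even; anisotropic at {13, 23}.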